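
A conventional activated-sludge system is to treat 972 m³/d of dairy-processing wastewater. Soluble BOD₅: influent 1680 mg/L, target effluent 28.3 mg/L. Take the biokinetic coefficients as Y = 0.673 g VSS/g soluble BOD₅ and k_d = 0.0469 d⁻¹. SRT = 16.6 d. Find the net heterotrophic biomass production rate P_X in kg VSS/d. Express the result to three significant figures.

P_X ≈ 608 kg VSS/d

Observed yield with endogenous decay: Y_obs = Y / (1 + k_d·θ_c) = 0.673 / (1 + 0.0469 × 16.6) = 0.673 / 1.779 = 0.3784 g VSS/g soluble BOD₅.
Mass of soluble BOD₅ removed per day: Q(S₀ − S) = 972 × 1652 g/m³ = 1605 kg/d.
P_X = Y_obs · Q(S₀ − S) = 0.3784 × 1605 = 607.5 kg VSS/d.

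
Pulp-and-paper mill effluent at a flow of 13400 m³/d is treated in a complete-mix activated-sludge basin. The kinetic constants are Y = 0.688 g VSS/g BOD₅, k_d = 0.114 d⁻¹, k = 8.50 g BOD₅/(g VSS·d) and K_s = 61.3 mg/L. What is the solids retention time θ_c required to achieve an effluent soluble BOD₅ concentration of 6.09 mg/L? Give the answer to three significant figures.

θ_c ≈ 2.41 d

From 1/θ_c = Y·k·S/(K_s + S) − k_d: Y·k·S/(K_s+S) = 0.688 × 8.50 × 6.09 / (61.3 + 6.09) = 0.5285 d⁻¹.
1/θ_c = 0.5285 − 0.114 = 0.4145 d⁻¹, so θ_c = 2.413 d.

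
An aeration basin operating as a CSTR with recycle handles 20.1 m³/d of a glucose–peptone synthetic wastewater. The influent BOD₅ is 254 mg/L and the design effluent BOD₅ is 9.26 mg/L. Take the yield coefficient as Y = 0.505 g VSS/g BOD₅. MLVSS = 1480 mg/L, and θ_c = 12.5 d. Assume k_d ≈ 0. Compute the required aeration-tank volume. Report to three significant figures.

V·X = Y·Q·ΔS·θ_c gives V = 0.505 × 20.1 × (254 − 9.26) × 12.5 / 1480 = 20.98 m³.

V ≈ 21.0 m³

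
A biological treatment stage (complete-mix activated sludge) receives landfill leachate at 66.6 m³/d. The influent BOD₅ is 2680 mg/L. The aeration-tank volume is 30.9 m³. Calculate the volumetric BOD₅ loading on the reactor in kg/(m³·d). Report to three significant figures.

L_v ≈ 5.78 kg BOD₅/(m³·d)

Applied BOD₅ load per unit volume = Q·S₀/V = (66.6 × 2680/1000)/30.90 = 5.776 kg BOD₅·m⁻³·d⁻¹.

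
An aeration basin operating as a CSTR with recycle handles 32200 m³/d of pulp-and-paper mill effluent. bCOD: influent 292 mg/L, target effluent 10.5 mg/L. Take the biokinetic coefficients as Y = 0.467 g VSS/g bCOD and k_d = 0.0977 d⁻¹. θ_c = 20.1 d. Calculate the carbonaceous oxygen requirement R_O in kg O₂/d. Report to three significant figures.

The observed yield is Y_obs = Y/(1 + k_d·θ_c) = 0.467 / (1 + 0.0977 × 20.1) = 0.467 / 2.964 = 0.1576 g VSS per g bCOD removed.
Mass of bCOD removed per day: Q(S₀ − S) = 32200 × 281.5 g/m³ = 9064 kg/d.
Net sludge production P_X = 0.1576 × 9064 = 1428 kg VSS/d.
R_O = Q·(S₀ − S) − 1.42·P_X = 9064 − 1.42 × 1428 = 7036 kg O₂/d.

R_O ≈ 7040 kg O₂/d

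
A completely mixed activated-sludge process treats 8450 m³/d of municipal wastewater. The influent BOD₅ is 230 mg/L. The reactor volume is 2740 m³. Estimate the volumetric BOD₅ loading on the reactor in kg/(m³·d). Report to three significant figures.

L_v ≈ 0.709 kg BOD₅/(m³·d)

Volumetric loading L_v = Q·S₀ / V = 8450 × 230 g/m³ / 2740 m³ = 709.3 g/(m³·d) = 0.7093 kg BOD₅/(m³·d).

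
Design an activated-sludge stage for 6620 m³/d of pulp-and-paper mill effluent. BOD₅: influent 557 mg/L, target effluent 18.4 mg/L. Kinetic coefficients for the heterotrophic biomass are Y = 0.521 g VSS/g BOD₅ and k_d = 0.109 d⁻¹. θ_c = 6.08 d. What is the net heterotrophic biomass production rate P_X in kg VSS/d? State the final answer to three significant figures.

P_X ≈ 1120 kg VSS/d

Correct the yield for decay: Y_obs = Y/(1 + k_d θ_c) = 0.521 / (1 + 0.109 × 6.08) = 0.521 / 1.663 = 0.3133.
Mass of BOD₅ removed per day: Q(S₀ − S) = 6620 × 538.6 g/m³ = 3566 kg/d.
So the net sludge growth is P_X = 0.3133 × 3566 = 1117 kg VSS/d.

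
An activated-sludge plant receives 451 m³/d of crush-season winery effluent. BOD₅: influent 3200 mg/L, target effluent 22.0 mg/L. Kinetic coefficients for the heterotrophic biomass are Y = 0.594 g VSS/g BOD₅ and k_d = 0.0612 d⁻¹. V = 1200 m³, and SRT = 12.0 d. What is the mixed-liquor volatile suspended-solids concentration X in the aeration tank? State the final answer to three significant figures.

From V·X·(1 + k_d·θ_c) = Y·Q·(S₀ − S)·θ_c: X = 0.594 × 451 × (3200 − 22.0) × 12.0 / [1200 × (1 + 0.0612 × 12.0)] = 4909 mg/L.

X ≈ 4910 mg/L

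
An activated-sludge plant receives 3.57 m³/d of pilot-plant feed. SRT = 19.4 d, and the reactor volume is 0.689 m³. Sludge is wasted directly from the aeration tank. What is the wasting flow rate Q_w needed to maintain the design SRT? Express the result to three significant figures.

Q_w ≈ 0.0355 m³/d

Wasting from the aeration tank: Q_w = V / θ_c = 0.6890 / 19.4 = 0.03552 m³/d.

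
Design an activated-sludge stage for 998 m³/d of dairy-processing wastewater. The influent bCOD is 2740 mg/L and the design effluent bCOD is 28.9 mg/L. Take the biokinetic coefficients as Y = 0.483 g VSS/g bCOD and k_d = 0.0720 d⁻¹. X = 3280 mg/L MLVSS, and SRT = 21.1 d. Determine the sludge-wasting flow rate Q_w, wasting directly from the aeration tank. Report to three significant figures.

Q_w ≈ 158 m³/d

Rearranging the biomass balance for a CMAS with decay, V = Y·Q·ΔS·θ_c / [X·(1+k_d θ_c)] = 0.483 × 998 × (2740 − 28.9) × 21.1 / [3280 × (1 + 0.0720 × 21.1)] = 2.76×10^7 / 8263 = 3337 m³.
For wasting at MLVSS concentration, Q_w = V/θ_c = 3337/21.1 = 158.2 m³/d.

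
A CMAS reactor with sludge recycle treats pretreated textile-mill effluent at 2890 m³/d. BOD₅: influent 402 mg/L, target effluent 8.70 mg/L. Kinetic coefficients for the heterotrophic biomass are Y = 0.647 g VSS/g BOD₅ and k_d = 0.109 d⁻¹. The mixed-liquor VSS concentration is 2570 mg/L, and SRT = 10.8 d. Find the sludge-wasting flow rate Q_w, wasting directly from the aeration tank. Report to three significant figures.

Steady-state biomass mass balance: V·X·(1 + k_d·θ_c) = Y·Q·(S₀ − S)·θ_c, so V = 0.647 × 2890 × (402 − 8.70) × 10.8 / [2570 × (1 + 0.109 × 10.8)] = 7.94×10^6 / 5595 = 1419 m³.
Wasting from the aeration tank: Q_w = V / θ_c = 1419 / 10.8 = 131.4 m³/d.

Q_w ≈ 131 m³/d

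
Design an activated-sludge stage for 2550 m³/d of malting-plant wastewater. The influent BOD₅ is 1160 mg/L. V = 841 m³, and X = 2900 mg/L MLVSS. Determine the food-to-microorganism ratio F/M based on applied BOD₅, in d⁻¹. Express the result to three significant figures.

F/M ≈ 1.21 d⁻¹

Food-to-microorganism ratio F/M = Q S₀ / (V X) = 2550 × 1160 / (841.0 × 2900) = 1.213 d⁻¹.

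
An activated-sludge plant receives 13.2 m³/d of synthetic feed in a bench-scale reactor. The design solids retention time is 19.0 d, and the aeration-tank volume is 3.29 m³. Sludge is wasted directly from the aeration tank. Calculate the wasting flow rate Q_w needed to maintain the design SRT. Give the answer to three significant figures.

For wasting at MLVSS concentration, Q_w = V/θ_c = 3.290/19.0 = 0.1732 m³/d.

Q_w ≈ 0.173 m³/d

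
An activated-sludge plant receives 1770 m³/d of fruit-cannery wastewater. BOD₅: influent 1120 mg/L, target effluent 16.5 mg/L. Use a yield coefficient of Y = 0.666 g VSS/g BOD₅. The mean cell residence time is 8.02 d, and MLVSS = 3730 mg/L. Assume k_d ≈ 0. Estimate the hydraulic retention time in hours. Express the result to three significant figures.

τ ≈ 37.9 h

Biomass mass balance (decay neglected): V·X = Y·Q·(S₀ − S)·θ_c, so V = 0.666 × 1770 × (1120 − 16.5) × 8.02 / 3730 = 2797 m³.
Hydraulic retention time τ = V/Q = 2797 / 1770 = 1.580 d = 37.92 h.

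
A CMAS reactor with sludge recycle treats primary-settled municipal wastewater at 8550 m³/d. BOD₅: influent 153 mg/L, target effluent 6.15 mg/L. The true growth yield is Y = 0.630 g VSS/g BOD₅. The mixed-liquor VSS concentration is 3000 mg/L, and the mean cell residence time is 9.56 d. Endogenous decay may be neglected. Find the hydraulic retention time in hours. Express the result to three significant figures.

With k_d = 0 the design equation reduces to V = Y Q (S₀−S) θ_c / X = 0.630 × 8550 × (153 − 6.15) × 9.56 / 3000 = 2521 m³.
HRT = V/Q = 2521 m³ / 8550 m³·d⁻¹ = 0.2948 d × 24 = 7.076 h.

τ ≈ 7.08 h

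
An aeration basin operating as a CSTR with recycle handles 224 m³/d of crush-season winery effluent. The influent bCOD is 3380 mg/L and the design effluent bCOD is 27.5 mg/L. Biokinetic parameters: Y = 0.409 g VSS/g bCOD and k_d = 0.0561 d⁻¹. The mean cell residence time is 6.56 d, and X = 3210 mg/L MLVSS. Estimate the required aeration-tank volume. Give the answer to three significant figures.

From the SRT design equation V = Y Q (S₀−S) θ_c / [X (1 + k_d θ_c)] = 0.409 × 224 × (3380 − 27.5) × 6.56 / [3210 × (1 + 0.0561 × 6.56)] = 2.01×10^6 / 4391 = 458.8 m³.

V ≈ 459 m³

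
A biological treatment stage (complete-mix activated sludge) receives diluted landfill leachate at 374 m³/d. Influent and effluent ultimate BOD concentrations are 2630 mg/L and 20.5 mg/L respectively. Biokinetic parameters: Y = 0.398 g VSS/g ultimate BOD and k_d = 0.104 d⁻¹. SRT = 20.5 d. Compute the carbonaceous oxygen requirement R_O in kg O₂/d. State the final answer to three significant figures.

Correct the yield for decay: Y_obs = Y/(1 + k_d θ_c) = 0.398 / (1 + 0.104 × 20.5) = 0.398 / 3.132 = 0.1271.
ΔS = 2630 − 20.5 = 2610 mg/L, so the substrate removal rate is 374 × 2610/1000 = 976.0 kg ultimate BOD/d.
Biomass synthesised: P_X = Y_obs × 976.0 = 124.0 kg VSS/d.
R_O = Q·ΔS − 1.42 P_X = 976.0 − 176.1 = 799.8 kg O₂/d.

R_O ≈ 800 kg O₂/d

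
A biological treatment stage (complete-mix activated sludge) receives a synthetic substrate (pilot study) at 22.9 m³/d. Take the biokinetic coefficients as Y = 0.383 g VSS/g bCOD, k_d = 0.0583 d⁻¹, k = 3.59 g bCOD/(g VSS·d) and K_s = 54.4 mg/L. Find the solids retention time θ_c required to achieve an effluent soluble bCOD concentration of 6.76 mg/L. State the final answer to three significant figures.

Specific growth rate at S = 6.76 mg/L: μ = YkS/(K_s+S) = 0.383·3.59·6.76/(54.4+6.76) = 0.1520 d⁻¹.
Then 1/θ_c = μ − k_d = 0.1520 − 0.0583 = 0.09368 d⁻¹, giving θ_c = 10.68 d.

θ_c ≈ 10.7 d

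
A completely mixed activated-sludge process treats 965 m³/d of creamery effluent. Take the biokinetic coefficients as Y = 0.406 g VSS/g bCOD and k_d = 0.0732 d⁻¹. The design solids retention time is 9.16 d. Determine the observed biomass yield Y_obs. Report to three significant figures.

Y_obs ≈ 0.243 g VSS/g bCOD

The observed yield is Y_obs = Y/(1 + k_d·θ_c) = 0.406 / (1 + 0.0732 × 9.16) = 0.406 / 1.671 = 0.2430 g VSS per g bCOD removed.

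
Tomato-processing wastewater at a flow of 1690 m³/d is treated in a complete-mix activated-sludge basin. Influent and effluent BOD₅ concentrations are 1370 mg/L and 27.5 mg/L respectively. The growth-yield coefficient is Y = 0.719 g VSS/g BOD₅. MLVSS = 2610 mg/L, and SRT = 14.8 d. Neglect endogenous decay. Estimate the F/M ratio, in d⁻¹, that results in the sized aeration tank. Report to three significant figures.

F/M ≈ 0.0959 d⁻¹

Biomass mass balance (decay neglected): V·X = Y·Q·(S₀ − S)·θ_c, so V = 0.719 × 1690 × (1370 − 27.5) × 14.8 / 2610 = 9250 m³.
F/M = Q·S₀ / (V·X) = 1690 × 1370 / (9250 × 2610) = 0.09590 g BOD₅·(g VSS·d)⁻¹.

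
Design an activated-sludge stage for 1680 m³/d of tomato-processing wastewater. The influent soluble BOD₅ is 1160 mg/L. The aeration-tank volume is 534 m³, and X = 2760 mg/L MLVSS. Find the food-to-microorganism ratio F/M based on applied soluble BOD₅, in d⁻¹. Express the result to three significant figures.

F/M = Q·S₀ / (V·X) = 1680 × 1160 / (534.0 × 2760) = 1.322 g soluble BOD₅·(g VSS·d)⁻¹.

F/M ≈ 1.32 d⁻¹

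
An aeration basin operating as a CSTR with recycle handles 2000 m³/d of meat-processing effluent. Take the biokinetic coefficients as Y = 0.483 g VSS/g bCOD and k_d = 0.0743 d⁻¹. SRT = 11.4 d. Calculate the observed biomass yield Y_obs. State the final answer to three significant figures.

Correct the yield for decay: Y_obs = Y/(1 + k_d θ_c) = 0.483 / (1 + 0.0743 × 11.4) = 0.483 / 1.847 = 0.2615.

Y_obs ≈ 0.262 g VSS/g bCOD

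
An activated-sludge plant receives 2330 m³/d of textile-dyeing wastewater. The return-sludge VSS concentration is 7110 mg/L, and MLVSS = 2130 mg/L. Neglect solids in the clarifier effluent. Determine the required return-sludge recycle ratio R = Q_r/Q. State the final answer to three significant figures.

R ≈ 0.428

Mass balance around the secondary clarifier (neglecting effluent solids): R = X / (X_r − X) = 2130 / (7110 − 2130) = 0.4277.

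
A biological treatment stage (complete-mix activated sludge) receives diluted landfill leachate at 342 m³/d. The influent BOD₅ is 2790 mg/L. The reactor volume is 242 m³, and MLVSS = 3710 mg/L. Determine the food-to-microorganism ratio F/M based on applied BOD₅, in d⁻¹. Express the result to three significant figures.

F/M ≈ 1.06 d⁻¹

F/M = applied load / biomass = Q·S₀/(V·X) = 342 × 2790 / (242.0 × 3710) = 1.063 d⁻¹.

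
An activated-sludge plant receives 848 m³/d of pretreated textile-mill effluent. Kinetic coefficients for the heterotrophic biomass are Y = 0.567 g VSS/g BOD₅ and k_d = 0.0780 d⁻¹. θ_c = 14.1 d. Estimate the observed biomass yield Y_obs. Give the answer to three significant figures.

Y_obs ≈ 0.270 g VSS/g BOD₅

The observed yield is Y_obs = Y/(1 + k_d·θ_c) = 0.567 / (1 + 0.0780 × 14.1) = 0.567 / 2.100 = 0.2700 g VSS per g BOD₅ removed.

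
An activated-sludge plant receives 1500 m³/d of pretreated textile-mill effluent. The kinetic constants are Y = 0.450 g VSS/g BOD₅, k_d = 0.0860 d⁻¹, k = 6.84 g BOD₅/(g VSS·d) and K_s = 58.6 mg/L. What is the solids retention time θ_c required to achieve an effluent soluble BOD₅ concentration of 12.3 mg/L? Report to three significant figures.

θ_c ≈ 2.23 d

Specific growth rate at S = 12.3 mg/L: μ = YkS/(K_s+S) = 0.450·6.84·12.3/(58.6+12.3) = 0.5340 d⁻¹.
Then 1/θ_c = μ − k_d = 0.5340 − 0.0860 = 0.4480 d⁻¹, giving θ_c = 2.232 d.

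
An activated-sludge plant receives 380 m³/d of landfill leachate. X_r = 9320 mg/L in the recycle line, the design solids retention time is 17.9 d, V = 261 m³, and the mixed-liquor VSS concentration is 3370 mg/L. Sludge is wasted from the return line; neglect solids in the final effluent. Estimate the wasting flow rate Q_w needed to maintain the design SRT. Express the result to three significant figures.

Q_w ≈ 5.27 m³/d

Q_w = (V·X)/(θ_c X_r) = 261.0 × 3370 / (17.9 × 9320) = 5.272 m³/d.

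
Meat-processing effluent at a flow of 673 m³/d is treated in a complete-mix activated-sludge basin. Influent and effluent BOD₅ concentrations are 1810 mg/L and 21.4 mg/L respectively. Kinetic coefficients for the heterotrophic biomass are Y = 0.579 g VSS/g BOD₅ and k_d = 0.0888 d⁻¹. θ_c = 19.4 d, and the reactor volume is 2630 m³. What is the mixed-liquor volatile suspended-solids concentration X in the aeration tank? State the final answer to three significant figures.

X ≈ 1890 mg/L

From V·X·(1 + k_d·θ_c) = Y·Q·(S₀ − S)·θ_c: X = 0.579 × 673 × (1810 − 21.4) × 19.4 / [2630 × (1 + 0.0888 × 19.4)] = 1888 mg/L.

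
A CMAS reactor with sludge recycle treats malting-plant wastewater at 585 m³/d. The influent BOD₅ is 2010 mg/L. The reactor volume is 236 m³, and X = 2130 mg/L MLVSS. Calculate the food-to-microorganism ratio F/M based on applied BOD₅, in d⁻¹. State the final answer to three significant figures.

F/M ≈ 2.34 d⁻¹

Food-to-microorganism ratio F/M = Q S₀ / (V X) = 585 × 2010 / (236.0 × 2130) = 2.339 d⁻¹.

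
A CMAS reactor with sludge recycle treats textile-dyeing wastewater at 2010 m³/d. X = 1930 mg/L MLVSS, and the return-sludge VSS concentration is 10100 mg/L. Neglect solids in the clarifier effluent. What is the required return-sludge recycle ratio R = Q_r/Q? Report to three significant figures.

Mass balance around the secondary clarifier (neglecting effluent solids): R = X / (X_r − X) = 1930 / (10100 − 1930) = 0.2362.

R ≈ 0.236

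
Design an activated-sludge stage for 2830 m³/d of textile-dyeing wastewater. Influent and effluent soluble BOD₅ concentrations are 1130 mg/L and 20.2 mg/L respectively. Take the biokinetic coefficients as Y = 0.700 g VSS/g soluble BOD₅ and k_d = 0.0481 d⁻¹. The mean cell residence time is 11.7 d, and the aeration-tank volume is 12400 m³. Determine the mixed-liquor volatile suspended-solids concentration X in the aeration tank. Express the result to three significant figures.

X = Y·Q·ΔS·θ_c / [V·(1 + k_d θ_c)] = 0.700 × 2830 × (1130 − 20.2) × 11.7 / [12400 × (1 + 0.0481 × 11.7)] = 1327 mg/L.

X ≈ 1330 mg/L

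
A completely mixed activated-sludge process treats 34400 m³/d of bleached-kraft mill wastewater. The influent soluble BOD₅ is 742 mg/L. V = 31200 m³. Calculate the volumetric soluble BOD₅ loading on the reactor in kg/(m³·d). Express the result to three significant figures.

L_v ≈ 0.818 kg soluble BOD₅/(m³·d)

L_v = Q S₀ / V = 34400 × 742 × 10⁻³ / 31200 = 0.8181 kg/(m³·d).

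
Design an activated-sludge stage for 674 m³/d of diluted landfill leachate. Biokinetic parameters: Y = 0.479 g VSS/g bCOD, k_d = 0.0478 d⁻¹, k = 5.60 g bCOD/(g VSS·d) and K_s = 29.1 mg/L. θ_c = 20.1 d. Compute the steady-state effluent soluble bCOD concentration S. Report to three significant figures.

For a completely mixed reactor with recycle the Lawrence–McCarty relation gives S = K_s·(1 + k_d·θ_c) / [θ_c·(Y·k − k_d) − 1] = 29.1 × (1 + 0.0478 × 20.1) / [20.1 × (0.479 × 5.60 − 0.0478) − 1] = 57.06 / 51.96 = 1.098 mg/L.

S ≈ 1.10 mg/L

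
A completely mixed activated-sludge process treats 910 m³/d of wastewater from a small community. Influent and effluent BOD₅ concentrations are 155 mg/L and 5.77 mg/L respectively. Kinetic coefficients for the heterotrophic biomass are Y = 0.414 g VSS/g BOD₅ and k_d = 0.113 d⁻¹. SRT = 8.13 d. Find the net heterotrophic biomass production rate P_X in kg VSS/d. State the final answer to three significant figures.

P_X ≈ 29.3 kg VSS/d

Correct the yield for decay: Y_obs = Y/(1 + k_d θ_c) = 0.414 / (1 + 0.113 × 8.13) = 0.414 / 1.919 = 0.2158.
ΔS = 155 − 5.77 = 149.2 mg/L, so the substrate removal rate is 910 × 149.2/1000 = 135.8 kg BOD₅/d.
P_X = Y_obs · Q(S₀ − S) = 0.2158 × 135.8 = 29.30 kg VSS/d.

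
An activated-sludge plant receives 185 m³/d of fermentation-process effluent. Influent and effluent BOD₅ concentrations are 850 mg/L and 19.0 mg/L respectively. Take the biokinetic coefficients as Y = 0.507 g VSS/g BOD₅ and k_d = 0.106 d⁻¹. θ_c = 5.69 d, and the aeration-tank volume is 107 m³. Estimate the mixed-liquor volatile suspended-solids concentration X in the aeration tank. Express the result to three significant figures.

Solving the biomass balance for X: X = Y Q (S₀−S) θ_c / [V (1+k_d θ_c)] = 0.507 × 185 × (850 − 19.0) × 5.69 / [107 × (1 + 0.106 × 5.69)] = 2585 mg/L.

X ≈ 2590 mg/L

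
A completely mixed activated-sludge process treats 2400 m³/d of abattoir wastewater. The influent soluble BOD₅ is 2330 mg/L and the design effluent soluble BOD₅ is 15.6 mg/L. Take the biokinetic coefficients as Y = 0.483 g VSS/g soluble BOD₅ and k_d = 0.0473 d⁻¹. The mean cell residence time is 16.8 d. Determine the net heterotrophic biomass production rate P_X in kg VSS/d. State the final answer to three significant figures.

Observed yield with endogenous decay: Y_obs = Y / (1 + k_d·θ_c) = 0.483 / (1 + 0.0473 × 16.8) = 0.483 / 1.795 = 0.2691 g VSS/g soluble BOD₅.
Q·(S₀ − S) = 2400 × (2330 − 15.6) × 10⁻³ = 5555 kg/d removed.
Net biomass production P_X = Y_obs × Q·(S₀ − S) = 0.2691 × 5555 = 1495 kg VSS/d.

P_X ≈ 1490 kg VSS/d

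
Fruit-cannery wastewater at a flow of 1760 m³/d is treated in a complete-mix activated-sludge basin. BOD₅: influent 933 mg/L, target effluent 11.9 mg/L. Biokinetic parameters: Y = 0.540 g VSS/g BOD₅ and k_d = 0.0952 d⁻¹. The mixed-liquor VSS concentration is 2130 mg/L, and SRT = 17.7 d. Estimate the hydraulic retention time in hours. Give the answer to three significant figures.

τ ≈ 36.9 h

Steady-state biomass mass balance: V·X·(1 + k_d·θ_c) = Y·Q·(S₀ − S)·θ_c, so V = 0.540 × 1760 × (933 − 11.9) × 17.7 / [2130 × (1 + 0.0952 × 17.7)] = 1.55×10^7 / 5719 = 2709 m³.
τ = V/Q = 2709/1760 = 1.539 d, or 36.94 h.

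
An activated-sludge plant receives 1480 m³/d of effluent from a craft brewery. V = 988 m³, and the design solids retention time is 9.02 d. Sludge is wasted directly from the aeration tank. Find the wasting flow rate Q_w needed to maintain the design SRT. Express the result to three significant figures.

With mixed-liquor wasting, θ_c = V/Q_w, so Q_w = V/θ_c = 988.0/9.02 = 109.5 m³/d.

Q_w ≈ 110 m³/d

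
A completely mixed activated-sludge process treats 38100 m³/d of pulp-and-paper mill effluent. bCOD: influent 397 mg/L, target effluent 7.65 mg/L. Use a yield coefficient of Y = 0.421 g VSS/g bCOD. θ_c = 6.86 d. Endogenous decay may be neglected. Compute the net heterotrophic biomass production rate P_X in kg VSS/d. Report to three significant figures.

P_X ≈ 6250 kg VSS/d

With endogenous decay neglected, the observed yield equals the true yield: Y_obs = Y = 0.421 g VSS/g bCOD.
Mass of bCOD removed per day: Q(S₀ − S) = 38100 × 389.4 g/m³ = 14834 kg/d.
Net biomass production P_X = Y_obs × Q·(S₀ − S) = 0.4210 × 14834 = 6245 kg VSS/d.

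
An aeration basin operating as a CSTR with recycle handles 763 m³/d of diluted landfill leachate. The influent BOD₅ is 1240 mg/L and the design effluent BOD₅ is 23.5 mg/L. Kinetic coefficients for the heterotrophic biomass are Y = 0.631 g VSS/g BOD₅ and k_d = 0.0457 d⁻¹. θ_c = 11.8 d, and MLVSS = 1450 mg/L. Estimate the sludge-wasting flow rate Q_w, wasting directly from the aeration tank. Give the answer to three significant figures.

From the SRT design equation V = Y Q (S₀−S) θ_c / [X (1 + k_d θ_c)] = 0.631 × 763 × (1240 − 23.5) × 11.8 / [1450 × (1 + 0.0457 × 11.8)] = 6.91×10^6 / 2232 = 3096 m³.
With mixed-liquor wasting, θ_c = V/Q_w, so Q_w = V/θ_c = 3096/11.8 = 262.4 m³/d.

Q_w ≈ 262 m³/d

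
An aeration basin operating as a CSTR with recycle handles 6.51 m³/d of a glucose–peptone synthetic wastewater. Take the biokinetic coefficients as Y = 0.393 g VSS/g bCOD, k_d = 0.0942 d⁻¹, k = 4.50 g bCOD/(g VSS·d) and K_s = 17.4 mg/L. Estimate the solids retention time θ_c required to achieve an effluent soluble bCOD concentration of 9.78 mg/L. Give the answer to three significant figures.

θ_c ≈ 1.84 d

Specific growth rate at S = 9.78 mg/L: μ = YkS/(K_s+S) = 0.393·4.50·9.78/(17.4+9.78) = 0.6363 d⁻¹.
θ_c = 1/(μ − k_d) = 1/(0.6363 − 0.0942) = 1/0.5421 = 1.845 d.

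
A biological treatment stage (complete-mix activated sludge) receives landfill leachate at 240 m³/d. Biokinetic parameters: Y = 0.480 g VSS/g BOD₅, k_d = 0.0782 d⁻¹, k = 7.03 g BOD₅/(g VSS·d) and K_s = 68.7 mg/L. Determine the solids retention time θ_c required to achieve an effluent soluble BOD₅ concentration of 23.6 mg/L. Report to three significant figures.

At the target effluent, Y k S/(K_s+S) = 0.480×7.03×23.6/92.30 = 0.8628 d⁻¹.
Then 1/θ_c = μ − k_d = 0.8628 − 0.0782 = 0.7846 d⁻¹, giving θ_c = 1.275 d.

θ_c ≈ 1.27 d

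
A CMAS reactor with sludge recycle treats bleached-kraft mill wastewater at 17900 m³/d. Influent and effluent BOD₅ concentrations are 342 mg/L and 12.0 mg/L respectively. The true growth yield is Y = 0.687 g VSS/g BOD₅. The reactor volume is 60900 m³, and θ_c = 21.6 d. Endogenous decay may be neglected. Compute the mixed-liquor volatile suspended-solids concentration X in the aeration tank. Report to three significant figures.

X ≈ 1440 mg/L

Without decay, X = Y Q (S₀−S) θ_c / V = 0.687 × 17900 × (342 − 12.0) × 21.6 / 60900 = 1439 mg/L.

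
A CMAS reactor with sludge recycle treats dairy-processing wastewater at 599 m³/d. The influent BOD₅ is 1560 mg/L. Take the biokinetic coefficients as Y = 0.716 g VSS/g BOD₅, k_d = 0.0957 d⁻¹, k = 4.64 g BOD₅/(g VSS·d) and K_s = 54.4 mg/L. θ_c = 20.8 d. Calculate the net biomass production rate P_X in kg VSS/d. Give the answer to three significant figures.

For a completely mixed reactor with recycle the Lawrence–McCarty relation gives S = K_s·(1 + k_d·θ_c) / [θ_c·(Y·k − k_d) − 1] = 54.4 × (1 + 0.0957 × 20.8) / [20.8 × (0.716 × 4.64 − 0.0957) − 1] = 162.7 / 66.11 = 2.461 mg/L.
Observed yield with endogenous decay: Y_obs = Y / (1 + k_d·θ_c) = 0.716 / (1 + 0.0957 × 20.8) = 0.716 / 2.991 = 0.2394 g VSS/g BOD₅.
Mass of BOD₅ removed per day: Q(S₀ − S) = 599 × 1558 g/m³ = 933.0 kg/d.
P_X = Y_obs · Q(S₀ − S) = 0.2394 × 933.0 = 223.4 kg VSS/d.

P_X ≈ 223 kg VSS/d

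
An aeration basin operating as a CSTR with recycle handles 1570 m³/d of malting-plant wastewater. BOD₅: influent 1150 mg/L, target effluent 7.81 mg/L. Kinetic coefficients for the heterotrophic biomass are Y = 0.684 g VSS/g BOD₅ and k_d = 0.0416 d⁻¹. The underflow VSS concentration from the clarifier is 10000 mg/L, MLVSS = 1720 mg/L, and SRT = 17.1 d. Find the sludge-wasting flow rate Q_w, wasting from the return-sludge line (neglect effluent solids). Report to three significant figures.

Rearranging the biomass balance for a CMAS with decay, V = Y·Q·ΔS·θ_c / [X·(1+k_d θ_c)] = 0.684 × 1570 × (1150 − 7.81) × 17.1 / [1720 × (1 + 0.0416 × 17.1)] = 2.1×10^7 / 2944 = 7126 m³.
Wasting from the return line (neglecting effluent solids): Q_w = V·X / (θ_c·X_r) = 7126 × 1720 / (17.1 × 10000) = 71.67 m³/d.

Q_w ≈ 71.7 m³/d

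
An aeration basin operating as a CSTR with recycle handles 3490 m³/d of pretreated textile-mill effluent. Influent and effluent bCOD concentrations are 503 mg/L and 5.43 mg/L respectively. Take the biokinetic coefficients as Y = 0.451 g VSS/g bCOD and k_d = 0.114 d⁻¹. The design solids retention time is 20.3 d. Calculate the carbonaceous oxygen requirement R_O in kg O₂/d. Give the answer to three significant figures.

Observed yield with endogenous decay: Y_obs = Y / (1 + k_d·θ_c) = 0.451 / (1 + 0.114 × 20.3) = 0.451 / 3.314 = 0.1361 g VSS/g bCOD.
Q·(S₀ − S) = 3490 × (503 − 5.43) × 10⁻³ = 1737 kg/d removed.
Biomass synthesised: P_X = Y_obs × 1737 = 236.3 kg VSS/d.
R_O = Q·ΔS − 1.42 P_X = 1737 − 335.6 = 1401 kg O₂/d.

R_O ≈ 1400 kg O₂/d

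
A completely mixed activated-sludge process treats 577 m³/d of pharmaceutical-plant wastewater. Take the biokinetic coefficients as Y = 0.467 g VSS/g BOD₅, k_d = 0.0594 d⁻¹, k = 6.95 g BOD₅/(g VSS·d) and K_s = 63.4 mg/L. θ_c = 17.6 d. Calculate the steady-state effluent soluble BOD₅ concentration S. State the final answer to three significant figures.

S ≈ 2.35 mg/L

From the Monod/SRT balance for a CMAS, S = K_s·(1+k_d θ_c)/[θ_c·(Y k − k_d) − 1] = 63.4 × (1 + 0.0594 × 17.6) / [17.6 × (0.467 × 6.95 − 0.0594) − 1] = 129.7 / 55.08 = 2.354 mg/L.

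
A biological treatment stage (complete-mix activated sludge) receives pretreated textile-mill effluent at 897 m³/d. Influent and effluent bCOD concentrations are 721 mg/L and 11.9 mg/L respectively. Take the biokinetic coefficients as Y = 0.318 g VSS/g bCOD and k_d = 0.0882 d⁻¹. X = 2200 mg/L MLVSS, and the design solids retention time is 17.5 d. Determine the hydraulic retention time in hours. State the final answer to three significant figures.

From the SRT design equation V = Y Q (S₀−S) θ_c / [X (1 + k_d θ_c)] = 0.318 × 897 × (721 − 11.9) × 17.5 / [2200 × (1 + 0.0882 × 17.5)] = 3.54×10^6 / 5596 = 632.6 m³.
Hydraulic retention time τ = V/Q = 632.6 / 897 = 0.7052 d = 16.93 h.

τ ≈ 16.9 h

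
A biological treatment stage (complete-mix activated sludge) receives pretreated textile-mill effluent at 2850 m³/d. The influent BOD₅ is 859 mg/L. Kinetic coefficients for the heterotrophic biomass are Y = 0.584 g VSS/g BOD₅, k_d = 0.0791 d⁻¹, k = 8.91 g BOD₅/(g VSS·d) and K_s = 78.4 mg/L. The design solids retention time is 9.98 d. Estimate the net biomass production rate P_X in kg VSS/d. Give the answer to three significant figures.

For a completely mixed reactor with recycle the Lawrence–McCarty relation gives S = K_s·(1 + k_d·θ_c) / [θ_c·(Y·k − k_d) − 1] = 78.4 × (1 + 0.0791 × 9.98) / [9.98 × (0.584 × 8.91 − 0.0791) − 1] = 140.3 / 50.14 = 2.798 mg/L.
Y_obs = Y / (1 + k_d θ_c) = 0.584 / (1 + 0.0791 × 9.98) = 0.584 / 1.789 = 0.3264.
Q·(S₀ − S) = 2850 × (859 − 2.80) × 10⁻³ = 2440 kg/d removed.
Net biomass production P_X = Y_obs × Q·(S₀ − S) = 0.3264 × 2440 = 796.4 kg VSS/d.

P_X ≈ 796 kg VSS/d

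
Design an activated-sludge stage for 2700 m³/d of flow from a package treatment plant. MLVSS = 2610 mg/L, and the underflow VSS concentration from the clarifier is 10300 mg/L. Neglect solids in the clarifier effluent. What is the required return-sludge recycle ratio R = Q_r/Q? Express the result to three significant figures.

Solids balance on the clarifier gives (1+R)X = R·X_r, so R = X/(X_r − X) = 2610 / (10300 − 2610) = 0.3394.

R ≈ 0.339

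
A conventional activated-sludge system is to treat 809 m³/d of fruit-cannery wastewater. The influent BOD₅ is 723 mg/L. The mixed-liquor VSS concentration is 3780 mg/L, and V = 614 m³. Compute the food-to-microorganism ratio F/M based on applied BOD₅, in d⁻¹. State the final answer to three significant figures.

F/M ≈ 0.252 d⁻¹

F/M = Q·S₀ / (V·X) = 809 × 723 / (614.0 × 3780) = 0.2520 g BOD₅·(g VSS·d)⁻¹.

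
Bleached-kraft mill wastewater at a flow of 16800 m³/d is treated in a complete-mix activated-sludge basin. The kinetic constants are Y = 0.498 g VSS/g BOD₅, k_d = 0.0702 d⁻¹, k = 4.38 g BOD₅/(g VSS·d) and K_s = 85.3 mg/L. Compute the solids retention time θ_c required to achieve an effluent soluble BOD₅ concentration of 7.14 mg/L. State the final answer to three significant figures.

From 1/θ_c = Y·k·S/(K_s + S) − k_d: Y·k·S/(K_s+S) = 0.498 × 4.38 × 7.14 / (85.3 + 7.14) = 0.1685 d⁻¹.
θ_c = 1/(μ − k_d) = 1/(0.1685 − 0.0702) = 1/0.09828 = 10.18 d.

θ_c ≈ 10.2 d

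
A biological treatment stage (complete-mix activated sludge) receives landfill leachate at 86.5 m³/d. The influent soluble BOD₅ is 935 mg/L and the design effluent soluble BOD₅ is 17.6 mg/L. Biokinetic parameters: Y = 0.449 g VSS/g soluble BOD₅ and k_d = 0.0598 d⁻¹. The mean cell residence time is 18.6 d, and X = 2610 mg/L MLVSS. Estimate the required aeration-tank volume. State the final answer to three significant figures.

Rearranging the biomass balance for a CMAS with decay, V = Y·Q·ΔS·θ_c / [X·(1+k_d θ_c)] = 0.449 × 86.5 × (935 − 17.6) × 18.6 / [2610 × (1 + 0.0598 × 18.6)] = 6.63×10^5 / 5513 = 120.2 m³.

V ≈ 120 m³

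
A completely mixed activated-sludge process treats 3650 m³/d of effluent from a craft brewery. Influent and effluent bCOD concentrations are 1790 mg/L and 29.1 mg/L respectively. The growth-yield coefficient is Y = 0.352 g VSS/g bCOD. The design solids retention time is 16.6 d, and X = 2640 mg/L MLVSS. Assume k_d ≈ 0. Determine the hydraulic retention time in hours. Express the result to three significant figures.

V·X = Y·Q·ΔS·θ_c gives V = 0.352 × 3650 × (1790 − 29.1) × 16.6 / 2640 = 14226 m³.
HRT = V/Q = 14226 m³ / 3650 m³·d⁻¹ = 3.897 d × 24 = 93.54 h.

τ ≈ 93.5 h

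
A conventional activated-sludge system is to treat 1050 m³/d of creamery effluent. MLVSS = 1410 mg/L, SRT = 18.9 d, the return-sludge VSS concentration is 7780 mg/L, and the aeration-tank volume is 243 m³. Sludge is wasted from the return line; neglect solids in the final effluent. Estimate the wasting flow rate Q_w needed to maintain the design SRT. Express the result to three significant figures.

Q_w ≈ 2.33 m³/d

θ_c = V·X/(Q_w·X_r) when wasting from the recycle, so Q_w = V·X/(θ_c·X_r) = 243.0 × 1410 / (18.9 × 7780) = 2.330 m³/d.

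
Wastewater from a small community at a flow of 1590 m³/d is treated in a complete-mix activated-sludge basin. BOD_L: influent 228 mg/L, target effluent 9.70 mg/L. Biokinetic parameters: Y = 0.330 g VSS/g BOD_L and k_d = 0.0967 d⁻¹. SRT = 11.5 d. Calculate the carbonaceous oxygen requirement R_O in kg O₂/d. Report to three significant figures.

Y_obs = Y / (1 + k_d θ_c) = 0.330 / (1 + 0.0967 × 11.5) = 0.330 / 2.112 = 0.1562.
Q·(S₀ − S) = 1590 × (228 − 9.70) × 10⁻³ = 347.1 kg/d removed.
P_X = Y_obs·Q·(S₀ − S) = 0.1562 × 347.1 = 54.23 kg VSS/d.
R_O = Q·(S₀ − S) − 1.42·P_X = 347.1 − 1.42 × 54.23 = 270.1 kg O₂/d.

R_O ≈ 270 kg O₂/d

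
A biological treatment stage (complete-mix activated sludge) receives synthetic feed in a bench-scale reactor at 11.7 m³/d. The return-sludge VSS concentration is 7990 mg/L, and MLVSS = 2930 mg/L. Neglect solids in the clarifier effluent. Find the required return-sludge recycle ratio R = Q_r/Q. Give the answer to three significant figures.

R ≈ 0.579

Mass balance around the secondary clarifier (neglecting effluent solids): R = X / (X_r − X) = 2930 / (7990 − 2930) = 0.5791.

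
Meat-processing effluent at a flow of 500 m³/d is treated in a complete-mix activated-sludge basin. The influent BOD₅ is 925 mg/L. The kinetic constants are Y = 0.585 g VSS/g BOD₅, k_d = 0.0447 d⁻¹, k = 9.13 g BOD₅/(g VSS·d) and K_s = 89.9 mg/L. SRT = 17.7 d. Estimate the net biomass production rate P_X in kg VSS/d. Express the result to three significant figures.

For a completely mixed reactor with recycle the Lawrence–McCarty relation gives S = K_s·(1 + k_d·θ_c) / [θ_c·(Y·k − k_d) − 1] = 89.9 × (1 + 0.0447 × 17.7) / [17.7 × (0.585 × 9.13 − 0.0447) − 1] = 161.0 / 92.75 = 1.736 mg/L.
Y_obs = Y / (1 + k_d θ_c) = 0.585 / (1 + 0.0447 × 17.7) = 0.585 / 1.791 = 0.3266.
Substrate removed = Q·(S₀ − S) = 500 m³/d × (925 − 1.74) g/m³ = 4.62×10^5 g/d = 461.6 kg/d.
Biomass produced: P_X = Y_obs·Q·ΔS = 0.3266 × 461.6 ≈ 150.8 kg VSS/d.

P_X ≈ 151 kg VSS/d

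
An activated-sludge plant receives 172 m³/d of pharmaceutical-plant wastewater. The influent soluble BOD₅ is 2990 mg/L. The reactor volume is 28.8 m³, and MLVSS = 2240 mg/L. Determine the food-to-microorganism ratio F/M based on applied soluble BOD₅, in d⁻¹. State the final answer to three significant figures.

F/M ≈ 7.97 d⁻¹

Food-to-microorganism ratio F/M = Q S₀ / (V X) = 172 × 2990 / (28.80 × 2240) = 7.972 d⁻¹.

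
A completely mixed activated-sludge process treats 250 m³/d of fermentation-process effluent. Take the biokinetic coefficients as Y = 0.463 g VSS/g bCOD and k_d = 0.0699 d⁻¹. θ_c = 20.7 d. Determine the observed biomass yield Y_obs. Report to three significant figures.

Y_obs ≈ 0.189 g VSS/g bCOD

The observed yield is Y_obs = Y/(1 + k_d·θ_c) = 0.463 / (1 + 0.0699 × 20.7) = 0.463 / 2.447 = 0.1892 g VSS per g bCOD removed.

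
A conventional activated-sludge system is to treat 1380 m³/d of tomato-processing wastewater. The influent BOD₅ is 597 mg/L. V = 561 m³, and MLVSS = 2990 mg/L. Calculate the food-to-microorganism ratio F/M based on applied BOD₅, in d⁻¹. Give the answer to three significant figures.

Food-to-microorganism ratio F/M = Q S₀ / (V X) = 1380 × 597 / (561.0 × 2990) = 0.4912 d⁻¹.

F/M ≈ 0.491 d⁻¹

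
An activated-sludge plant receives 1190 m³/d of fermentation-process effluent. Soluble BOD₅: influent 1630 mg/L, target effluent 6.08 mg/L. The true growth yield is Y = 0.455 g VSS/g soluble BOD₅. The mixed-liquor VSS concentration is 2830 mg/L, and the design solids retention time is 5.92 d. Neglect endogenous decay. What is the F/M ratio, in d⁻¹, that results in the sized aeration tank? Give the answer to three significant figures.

F/M ≈ 0.373 d⁻¹

Biomass mass balance (decay neglected): V·X = Y·Q·(S₀ − S)·θ_c, so V = 0.455 × 1190 × (1630 − 6.08) × 5.92 / 2830 = 1839 m³.
F/M = applied load / biomass = Q·S₀/(V·X) = 1190 × 1630 / (1839 × 2830) = 0.3726 d⁻¹.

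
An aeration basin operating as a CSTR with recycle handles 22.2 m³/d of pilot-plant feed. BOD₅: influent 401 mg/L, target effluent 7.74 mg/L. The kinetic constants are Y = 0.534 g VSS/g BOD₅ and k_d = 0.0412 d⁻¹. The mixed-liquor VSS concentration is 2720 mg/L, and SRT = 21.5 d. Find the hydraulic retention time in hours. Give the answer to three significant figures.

From the SRT design equation V = Y Q (S₀−S) θ_c / [X (1 + k_d θ_c)] = 0.534 × 22.2 × (401 − 7.74) × 21.5 / [2720 × (1 + 0.0412 × 21.5)] = 1×10^5 / 5129 = 19.54 m³.
Hydraulic retention time τ = V/Q = 19.54 / 22.2 = 0.8802 d = 21.13 h.

τ ≈ 21.1 h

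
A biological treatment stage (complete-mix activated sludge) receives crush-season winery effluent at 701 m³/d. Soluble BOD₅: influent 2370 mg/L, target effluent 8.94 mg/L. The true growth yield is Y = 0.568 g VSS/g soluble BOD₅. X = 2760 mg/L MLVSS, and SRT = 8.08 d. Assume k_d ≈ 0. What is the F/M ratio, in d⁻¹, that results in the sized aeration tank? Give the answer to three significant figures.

With k_d = 0 the design equation reduces to V = Y Q (S₀−S) θ_c / X = 0.568 × 701 × (2370 − 8.94) × 8.08 / 2760 = 2752 m³.
F/M = Q·S₀ / (V·X) = 701 × 2370 / (2752 × 2760) = 0.2187 g soluble BOD₅·(g VSS·d)⁻¹.

F/M ≈ 0.219 d⁻¹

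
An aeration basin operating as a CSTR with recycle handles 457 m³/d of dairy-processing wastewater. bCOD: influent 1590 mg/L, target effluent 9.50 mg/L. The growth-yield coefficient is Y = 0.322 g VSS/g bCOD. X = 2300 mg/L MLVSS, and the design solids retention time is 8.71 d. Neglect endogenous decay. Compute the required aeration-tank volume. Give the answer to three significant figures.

V ≈ 881 m³

With k_d = 0 the design equation reduces to V = Y Q (S₀−S) θ_c / X = 0.322 × 457 × (1590 − 9.50) × 8.71 / 2300 = 880.8 m³.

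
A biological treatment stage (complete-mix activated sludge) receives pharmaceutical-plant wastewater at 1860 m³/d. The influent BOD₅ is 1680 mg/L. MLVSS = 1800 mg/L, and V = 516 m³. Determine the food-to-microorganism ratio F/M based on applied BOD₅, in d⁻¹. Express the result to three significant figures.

F/M ≈ 3.36 d⁻¹

F/M = applied load / biomass = Q·S₀/(V·X) = 1860 × 1680 / (516.0 × 1800) = 3.364 d⁻¹.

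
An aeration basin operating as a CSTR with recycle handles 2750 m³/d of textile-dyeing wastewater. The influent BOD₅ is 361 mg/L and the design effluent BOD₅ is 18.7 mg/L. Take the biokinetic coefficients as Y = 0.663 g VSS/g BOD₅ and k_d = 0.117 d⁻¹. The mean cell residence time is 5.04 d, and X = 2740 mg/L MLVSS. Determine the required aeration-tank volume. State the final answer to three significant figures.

V ≈ 722 m³

From the SRT design equation V = Y Q (S₀−S) θ_c / [X (1 + k_d θ_c)] = 0.663 × 2750 × (361 − 18.7) × 5.04 / [2740 × (1 + 0.117 × 5.04)] = 3.15×10^6 / 4356 = 722.1 m³.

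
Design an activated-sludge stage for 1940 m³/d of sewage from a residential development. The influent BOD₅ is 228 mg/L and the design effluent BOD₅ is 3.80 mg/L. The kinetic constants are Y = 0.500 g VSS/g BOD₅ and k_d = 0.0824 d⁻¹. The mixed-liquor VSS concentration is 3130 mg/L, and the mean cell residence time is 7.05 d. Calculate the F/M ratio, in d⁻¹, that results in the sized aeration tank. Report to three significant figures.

Steady-state biomass mass balance: V·X·(1 + k_d·θ_c) = Y·Q·(S₀ − S)·θ_c, so V = 0.500 × 1940 × (228 − 3.80) × 7.05 / [3130 × (1 + 0.0824 × 7.05)] = 1.53×10^6 / 4948 = 309.8 m³.
Food-to-microorganism ratio F/M = Q S₀ / (V X) = 1940 × 228 / (309.8 × 3130) = 0.4561 d⁻¹.

F/M ≈ 0.456 d⁻¹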